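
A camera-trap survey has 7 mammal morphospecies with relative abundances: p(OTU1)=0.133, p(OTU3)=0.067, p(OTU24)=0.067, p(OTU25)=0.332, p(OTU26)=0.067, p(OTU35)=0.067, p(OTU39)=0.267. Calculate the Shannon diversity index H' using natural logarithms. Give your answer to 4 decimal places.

1.7114

Each pᵢ ln pᵢ term (working shown to 6 dp, full precision carried): 0.133×(-2.017406)=-0.268315, 0.067×(-2.703063)=-0.181105, 0.067×(-2.703063)=-0.181105, 0.332×(-1.102620)=-0.366070, 0.067×(-2.703063)=-0.181105, 0.067×(-2.703063)=-0.181105, 0.267×(-1.320507)=-0.352575.
Sum = -1.711381, so H' = 1.7114.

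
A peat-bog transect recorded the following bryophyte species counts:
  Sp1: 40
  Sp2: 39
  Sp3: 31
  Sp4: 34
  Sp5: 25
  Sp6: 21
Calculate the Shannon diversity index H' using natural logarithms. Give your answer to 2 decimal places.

Total N = 40+39+31+34+25+21 = 190, so the proportions are 0.2105, 0.2053, 0.1632, 0.1789, 0.1316, 0.1105 (working shown to 4 dp, full precision carried).
Each pᵢ ln pᵢ term: 0.2105×(-1.5581)=-0.3280, 0.2053×(-1.5835)=-0.3250, 0.1632×(-1.8130)=-0.2958, 0.1789×(-1.7207)=-0.3079, 0.1316×(-2.0281)=-0.2669, 0.1105×(-2.2025)=-0.2434.
Sum = -1.7671, so H' = 1.77.

1.77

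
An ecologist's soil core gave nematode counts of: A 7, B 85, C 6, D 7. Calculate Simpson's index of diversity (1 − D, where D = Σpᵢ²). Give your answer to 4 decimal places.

0.3325

Total N = 7+85+6+7 = 105, so the proportions are 0.066667, 0.809524, 0.057143, 0.066667 (working shown to 6 dp, full precision carried).
D = 0.066667² + 0.809524² + 0.057143² + 0.066667² = 0.004444 + 0.655329 + 0.003265 + 0.004444 = 0.667483.
So 1 − D = 0.332517, i.e. 0.3325 to 4 decimal places.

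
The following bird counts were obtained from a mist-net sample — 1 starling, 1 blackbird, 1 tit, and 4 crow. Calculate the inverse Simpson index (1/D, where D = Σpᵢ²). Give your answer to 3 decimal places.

Total N = 1+1+1+4 = 7, so the proportions are 0.142857, 0.142857, 0.142857, 0.571429 (working shown to 6 dp, full precision carried).
D = 0.142857² + 0.142857² + 0.142857² + 0.571429² = 0.020408 + 0.020408 + 0.020408 + 0.326531 = 0.387755.
So 1/D = 2.57895, i.e. 2.579 to 3 decimal places.

2.579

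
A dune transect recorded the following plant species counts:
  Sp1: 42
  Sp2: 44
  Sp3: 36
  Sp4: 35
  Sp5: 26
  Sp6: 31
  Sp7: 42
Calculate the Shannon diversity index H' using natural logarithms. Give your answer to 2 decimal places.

1.93

Total N = 42+44+36+35+26+31+42 = 256, so the proportions are 0.1641, 0.1719, 0.1406, 0.1367, 0.1016, 0.1211, 0.1641 (working shown to 4 dp, full precision carried).
Each pᵢ ln pᵢ term: 0.1641×(-1.8075)=-0.2965, 0.1719×(-1.7610)=-0.3027, 0.1406×(-1.9617)=-0.2759, 0.1367×(-1.9898)=-0.2720, 0.1016×(-2.2871)=-0.2323, 0.1211×(-2.1112)=-0.2557, 0.1641×(-1.8075)=-0.2965.
Sum = -1.9316, so H' = 1.93.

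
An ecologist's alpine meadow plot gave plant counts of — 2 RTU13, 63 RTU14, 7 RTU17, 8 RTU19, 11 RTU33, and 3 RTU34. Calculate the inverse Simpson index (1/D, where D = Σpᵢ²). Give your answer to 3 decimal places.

2.096

Total N = 2+63+7+8+11+3 = 94, so the proportions are 0.021277, 0.670213, 0.074468, 0.085106, 0.117021, 0.031915 (working shown to 6 dp, full precision carried).
D = 0.021277² + 0.670213² + 0.074468² + 0.085106² + 0.117021² + 0.031915² = 0.000453 + 0.449185 + 0.005545 + 0.007243 + 0.013694 + 0.001019 = 0.477139.
So 1/D = 2.09583, i.e. 2.096 to 3 decimal places.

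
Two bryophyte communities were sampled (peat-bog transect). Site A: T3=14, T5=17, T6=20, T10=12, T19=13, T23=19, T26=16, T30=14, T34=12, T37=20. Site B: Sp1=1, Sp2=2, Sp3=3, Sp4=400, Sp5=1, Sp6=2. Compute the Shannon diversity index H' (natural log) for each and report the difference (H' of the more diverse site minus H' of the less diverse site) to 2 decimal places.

2.15

Site A: N=157, proportions 0.089172, 0.10828, 0.127389, 0.076433, 0.082803, 0.121019, 0.101911, 0.089172, 0.076433, 0.127389, giving H' = 2.284428 (working shown to 6 dp, full precision carried).
Site B: N=409, proportions 0.002445, 0.00489, 0.007335, 0.977995, 0.002445, 0.00489, giving H' = 0.139255.
Difference = |2.284428 − 0.139255| = 2.145173, i.e. 2.15 to 2 decimal places.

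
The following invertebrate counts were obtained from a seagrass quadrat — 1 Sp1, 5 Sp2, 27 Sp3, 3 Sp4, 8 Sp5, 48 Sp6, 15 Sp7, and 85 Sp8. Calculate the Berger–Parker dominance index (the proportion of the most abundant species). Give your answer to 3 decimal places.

Total N = 1+5+27+3+8+48+15+85 = 192, so the proportions are 0.00521, 0.02604, 0.14062, 0.01562, 0.04167, 0.25, 0.07812, 0.44271 (working shown to 5 dp, full precision carried).
The largest proportion is 0.44271, i.e. d = 0.443 to 3 decimal places.

0.443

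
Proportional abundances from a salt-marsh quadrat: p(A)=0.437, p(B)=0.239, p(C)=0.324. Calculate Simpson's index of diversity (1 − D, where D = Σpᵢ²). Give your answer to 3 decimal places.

0.647

D = 0.437² + 0.239² + 0.324² = 0.19097 + 0.05712 + 0.10498 = 0.35307 (working shown to 5 dp, full precision carried).
So 1 − D = 0.64693, i.e. 0.647 to 3 decimal places.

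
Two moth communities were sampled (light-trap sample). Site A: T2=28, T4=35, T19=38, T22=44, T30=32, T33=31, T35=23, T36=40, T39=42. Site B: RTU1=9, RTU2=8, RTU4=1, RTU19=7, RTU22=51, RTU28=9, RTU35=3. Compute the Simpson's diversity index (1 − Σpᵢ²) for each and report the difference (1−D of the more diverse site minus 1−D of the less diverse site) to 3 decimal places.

Site A: N=313, proportions 0.08946, 0.11182, 0.12141, 0.14058, 0.10224, 0.09904, 0.07348, 0.1278, 0.13419, giving 1−D = 0.88499 (working shown to 5 dp, full precision carried).
Site B: N=88, proportions 0.10227, 0.09091, 0.01136, 0.07955, 0.57955, 0.10227, 0.03409, giving 1−D = 0.62732.
Difference = |0.88499 − 0.62732| = 0.25767, i.e. 0.258 to 3 decimal places.

0.258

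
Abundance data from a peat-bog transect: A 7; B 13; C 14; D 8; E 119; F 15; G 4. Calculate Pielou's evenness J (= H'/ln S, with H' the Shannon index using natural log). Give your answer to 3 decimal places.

Total N = 7+13+14+8+119+15+4 = 180, so the proportions are 0.03889, 0.07222, 0.07778, 0.04444, 0.66111, 0.08333, 0.02222 (working shown to 5 dp, full precision carried).
H' = −Σ pᵢ ln pᵢ = −((-0.12627) + (-0.18980) + (-0.19864) + (-0.13838) + (-0.27359) + (-0.20708) + (-0.08459)) = 1.21835.
With S = 7 species, ln S = 1.94591, so J = 1.21835/1.94591 = 0.62611, i.e. 0.626 to 3 decimal places.

0.626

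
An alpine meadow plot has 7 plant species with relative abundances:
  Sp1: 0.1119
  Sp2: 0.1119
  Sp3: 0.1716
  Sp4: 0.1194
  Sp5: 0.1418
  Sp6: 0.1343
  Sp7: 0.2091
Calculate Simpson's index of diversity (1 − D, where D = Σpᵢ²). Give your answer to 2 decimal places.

0.85

D = 0.1119² + 0.1119² + 0.1716² + 0.1194² + 0.1418² + 0.1343² + 0.2091² = 0.0125 + 0.0125 + 0.0294 + 0.0143 + 0.0201 + 0.0180 + 0.0437 = 0.1506 (working shown to 4 dp, full precision carried).
So 1 − D = 0.8494, i.e. 0.85 to 2 decimal places.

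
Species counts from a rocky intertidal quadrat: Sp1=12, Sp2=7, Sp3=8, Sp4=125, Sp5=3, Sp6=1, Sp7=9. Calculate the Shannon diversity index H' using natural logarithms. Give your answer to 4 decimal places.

Total N = 12+7+8+125+3+1+9 = 165, so the proportions are 0.072727, 0.042424, 0.048485, 0.757576, 0.018182, 0.006061, 0.054545 (working shown to 6 dp, full precision carried).
Each pᵢ ln pᵢ term: 0.072727×(-2.621039)=-0.190621, 0.042424×(-3.160035)=-0.134062, 0.048485×(-3.026504)=-0.146740, 0.757576×(-0.277632)=-0.210327, 0.018182×(-4.007333)=-0.072861, 0.006061×(-5.105945)=-0.030945, 0.054545×(-2.908721)=-0.158658.
Sum = -0.944213, so H' = 0.9442.

0.9442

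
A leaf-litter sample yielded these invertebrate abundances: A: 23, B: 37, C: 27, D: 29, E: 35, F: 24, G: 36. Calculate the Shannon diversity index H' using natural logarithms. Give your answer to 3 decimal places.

Total N = 23+37+27+29+35+24+36 = 211, so the proportions are 0.109, 0.17536, 0.12796, 0.13744, 0.16588, 0.11374, 0.17062 (working shown to 5 dp, full precision carried).
Each pᵢ ln pᵢ term: 0.109×(-2.21636)=-0.24159, 0.17536×(-1.74094)=-0.30528, 0.12796×(-2.05602)=-0.26309, 0.13744×(-1.98456)=-0.27276, 0.16588×(-1.79651)=-0.29800, 0.11374×(-2.17380)=-0.24726, 0.17062×(-1.76834)=-0.30171.
Sum = -1.92969, so H' = 1.930.

1.930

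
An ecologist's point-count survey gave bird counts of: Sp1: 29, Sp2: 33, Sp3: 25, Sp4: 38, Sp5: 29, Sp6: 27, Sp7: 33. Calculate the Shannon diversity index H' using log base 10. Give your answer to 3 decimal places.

0.841

Total N = 29+33+25+38+29+27+33 = 214, so the proportions are 0.13551, 0.15421, 0.11682, 0.17757, 0.13551, 0.12617, 0.15421 (working shown to 5 dp, full precision carried).
Each pᵢ log₁₀ pᵢ term: 0.13551×(-0.86802)=-0.11763, 0.15421×(-0.81190)=-0.12520, 0.11682×(-0.93247)=-0.10893, 0.17757×(-0.75063)=-0.13329, 0.13551×(-0.86802)=-0.11763, 0.12617×(-0.89905)=-0.11343, 0.15421×(-0.81190)=-0.12520.
Sum = -0.84131, so H' = 0.841.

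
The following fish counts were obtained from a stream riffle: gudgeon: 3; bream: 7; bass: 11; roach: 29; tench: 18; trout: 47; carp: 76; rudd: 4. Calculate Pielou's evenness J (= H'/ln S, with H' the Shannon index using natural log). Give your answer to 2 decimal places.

Total N = 3+7+11+29+18+47+76+4 = 195, so the proportions are 0.0154, 0.0359, 0.0564, 0.1487, 0.0923, 0.241, 0.3897, 0.0205 (working shown to 4 dp, full precision carried).
H' = −Σ pᵢ ln pᵢ = −((-0.0642) + (-0.1194) + (-0.1622) + (-0.2834) + (-0.2199) + (-0.3429) + (-0.3672) + (-0.0797)) = 1.6391.
With S = 8 species, ln S = 2.0794, so J = 1.6391/2.0794 = 0.7882, i.e. 0.79 to 2 decimal places.

0.79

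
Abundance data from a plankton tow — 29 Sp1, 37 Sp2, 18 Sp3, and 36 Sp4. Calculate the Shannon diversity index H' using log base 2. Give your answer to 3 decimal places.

Total N = 29+37+18+36 = 120, so the proportions are 0.24167, 0.30833, 0.15, 0.3 (working shown to 5 dp, full precision carried).
Each pᵢ log₂ pᵢ term: 0.24167×(-2.04891)=-0.49515, 0.30833×(-1.69744)=-0.52338, 0.15×(-2.73697)=-0.41054, 0.3×(-1.73697)=-0.52109.
Sum = -1.95016, so H' = 1.950.

1.950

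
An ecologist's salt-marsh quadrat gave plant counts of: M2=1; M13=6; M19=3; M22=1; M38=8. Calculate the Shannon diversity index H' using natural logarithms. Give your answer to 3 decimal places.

Total N = 1+6+3+1+8 = 19, so the proportions are 0.05263, 0.31579, 0.15789, 0.05263, 0.42105 (working shown to 5 dp, full precision carried).
Each pᵢ ln pᵢ term: 0.05263×(-2.94444)=-0.15497, 0.31579×(-1.15268)=-0.36400, 0.15789×(-1.84583)=-0.29145, 0.05263×(-2.94444)=-0.15497, 0.42105×(-0.86500)=-0.36421.
Sum = -1.32960, so H' = 1.330.

1.330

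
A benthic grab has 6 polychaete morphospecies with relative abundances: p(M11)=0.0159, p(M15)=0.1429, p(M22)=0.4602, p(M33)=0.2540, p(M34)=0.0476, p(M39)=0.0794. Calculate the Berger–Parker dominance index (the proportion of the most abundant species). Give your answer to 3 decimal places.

The largest proportion is 0.4602, i.e. d = 0.460 to 3 decimal places.

0.460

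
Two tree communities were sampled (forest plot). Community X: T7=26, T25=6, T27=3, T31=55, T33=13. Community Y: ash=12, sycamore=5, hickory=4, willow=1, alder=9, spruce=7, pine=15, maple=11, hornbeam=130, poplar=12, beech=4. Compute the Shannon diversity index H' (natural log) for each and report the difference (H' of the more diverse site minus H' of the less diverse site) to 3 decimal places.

0.268

Community X: N=103, proportions 0.25243, 0.05825, 0.02913, 0.53398, 0.12621, giving H' = 1.21235 (working shown to 5 dp, full precision carried).
Community Y: N=210, proportions 0.05714, 0.02381, 0.01905, 0.00476, 0.04286, 0.03333, 0.07143, 0.05238, 0.61905, 0.05714, 0.01905, giving H' = 1.48068.
Difference = |1.21235 − 1.48068| = 0.26833, i.e. 0.268 to 3 decimal places.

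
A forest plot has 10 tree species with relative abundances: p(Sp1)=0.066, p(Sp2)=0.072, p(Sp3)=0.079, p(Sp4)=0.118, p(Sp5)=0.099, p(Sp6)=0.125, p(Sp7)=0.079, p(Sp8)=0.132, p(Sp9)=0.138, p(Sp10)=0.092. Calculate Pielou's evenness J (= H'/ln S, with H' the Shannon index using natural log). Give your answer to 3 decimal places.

H' = −Σ pᵢ ln pᵢ = −((-0.17939) + (-0.18944) + (-0.20053) + (-0.25217) + (-0.22895) + (-0.25993) + (-0.20053) + (-0.26729) + (-0.27331) + (-0.21951)) = 2.27105 (working shown to 5 dp, full precision carried).
With S = 10 species, ln S = 2.30259, so J = 2.27105/2.30259 = 0.98631, i.e. 0.986 to 3 decimal places.

0.986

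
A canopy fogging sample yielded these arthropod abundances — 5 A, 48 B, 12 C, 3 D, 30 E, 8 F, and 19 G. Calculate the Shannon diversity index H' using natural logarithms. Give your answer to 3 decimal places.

Total N = 5+48+12+3+30+8+19 = 125, so the proportions are 0.04, 0.384, 0.096, 0.024, 0.24, 0.064, 0.152 (working shown to 5 dp, full precision carried).
Each pᵢ ln pᵢ term: 0.04×(-3.21888)=-0.12876, 0.384×(-0.95711)=-0.36753, 0.096×(-2.34341)=-0.22497, 0.024×(-3.72970)=-0.08951, 0.24×(-1.42712)=-0.34251, 0.064×(-2.74887)=-0.17593, 0.152×(-1.88387)=-0.28635.
Sum = -1.61555, so H' = 1.616.

1.616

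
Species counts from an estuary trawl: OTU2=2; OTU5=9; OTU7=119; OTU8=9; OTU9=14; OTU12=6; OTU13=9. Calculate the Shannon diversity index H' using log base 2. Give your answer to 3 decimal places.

1.578

Total N = 2+9+119+9+14+6+9 = 168, so the proportions are 0.0119, 0.05357, 0.70833, 0.05357, 0.08333, 0.03571, 0.05357 (working shown to 5 dp, full precision carried).
Each pᵢ log₂ pᵢ term: 0.0119×(-6.39232)=-0.07610, 0.05357×(-4.22239)=-0.22620, 0.70833×(-0.49750)=-0.35240, 0.05357×(-4.22239)=-0.22620, 0.08333×(-3.58496)=-0.29875, 0.03571×(-4.80735)=-0.17169, 0.05357×(-4.22239)=-0.22620.
Sum = -1.57753, so H' = 1.578.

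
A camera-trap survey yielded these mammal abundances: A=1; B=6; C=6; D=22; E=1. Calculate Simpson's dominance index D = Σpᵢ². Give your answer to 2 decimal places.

Total N = 1+6+6+22+1 = 36, so the proportions are 0.0278, 0.1667, 0.1667, 0.6111, 0.0278 (working shown to 4 dp, full precision carried).
D = 0.0278² + 0.1667² + 0.1667² + 0.6111² + 0.0278² = 0.0008 + 0.0278 + 0.0278 + 0.3735 + 0.0008 = 0.4306.
To 2 decimal places, D = 0.43.

0.43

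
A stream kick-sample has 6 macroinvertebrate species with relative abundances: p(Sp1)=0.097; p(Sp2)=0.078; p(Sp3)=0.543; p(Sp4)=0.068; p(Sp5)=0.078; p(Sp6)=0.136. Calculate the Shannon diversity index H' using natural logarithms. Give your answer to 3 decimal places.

1.410

Each pᵢ ln pᵢ term (working shown to 5 dp, full precision carried): 0.097×(-2.33304)=-0.22631, 0.078×(-2.55105)=-0.19898, 0.543×(-0.61065)=-0.33158, 0.068×(-2.68825)=-0.18280, 0.078×(-2.55105)=-0.19898, 0.136×(-1.99510)=-0.27133.
Sum = -1.40998, so H' = 1.410.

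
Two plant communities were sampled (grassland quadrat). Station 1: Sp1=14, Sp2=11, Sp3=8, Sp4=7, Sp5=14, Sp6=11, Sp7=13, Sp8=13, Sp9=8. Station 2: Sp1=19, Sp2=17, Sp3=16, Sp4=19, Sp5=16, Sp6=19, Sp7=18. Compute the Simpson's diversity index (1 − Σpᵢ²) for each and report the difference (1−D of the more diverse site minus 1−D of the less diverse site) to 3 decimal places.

0.026

Station 1: N=99, proportions 0.14141, 0.11111, 0.08081, 0.07071, 0.14141, 0.11111, 0.13131, 0.13131, 0.08081, giving 1−D = 0.88277 (working shown to 5 dp, full precision carried).
Station 2: N=124, proportions 0.15323, 0.1371, 0.12903, 0.15323, 0.12903, 0.15323, 0.14516, giving 1−D = 0.85640.
Difference = |0.88277 − 0.85640| = 0.02637, i.e. 0.026 to 3 decimal places.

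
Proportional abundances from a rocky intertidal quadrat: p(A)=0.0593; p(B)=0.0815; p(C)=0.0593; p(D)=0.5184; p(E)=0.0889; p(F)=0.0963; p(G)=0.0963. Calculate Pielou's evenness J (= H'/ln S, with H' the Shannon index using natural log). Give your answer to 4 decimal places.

0.7944

H' = −Σ pᵢ ln pᵢ = −((-0.167531) + (-0.204333) + (-0.167531) + (-0.340593) + (-0.215160) + (-0.225370) + (-0.225370)) = 1.545887 (working shown to 6 dp, full precision carried).
With S = 7 species, ln S = 1.945910, so J = 1.545887/1.945910 = 0.794429, i.e. 0.7944 to 4 decimal places.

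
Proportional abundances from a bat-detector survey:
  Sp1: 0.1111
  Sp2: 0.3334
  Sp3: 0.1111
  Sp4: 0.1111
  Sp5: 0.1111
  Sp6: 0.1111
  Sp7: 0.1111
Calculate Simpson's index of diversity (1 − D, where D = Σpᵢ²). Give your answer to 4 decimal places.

0.8148

D = 0.1111² + 0.3334² + 0.1111² + 0.1111² + 0.1111² + 0.1111² + 0.1111² = 0.012343 + 0.111156 + 0.012343 + 0.012343 + 0.012343 + 0.012343 + 0.012343 = 0.185215 (working shown to 6 dp, full precision carried).
So 1 − D = 0.814785, i.e. 0.8148 to 4 decimal places.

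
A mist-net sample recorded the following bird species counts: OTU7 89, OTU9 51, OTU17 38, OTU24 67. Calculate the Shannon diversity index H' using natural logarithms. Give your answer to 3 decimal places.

1.338

Total N = 89+51+38+67 = 245, so the proportions are 0.36327, 0.20816, 0.1551, 0.27347 (working shown to 5 dp, full precision carried).
Each pᵢ ln pᵢ term: 0.36327×(-1.01262)=-0.36785, 0.20816×(-1.56943)=-0.32670, 0.1551×(-1.86367)=-0.28906, 0.27347×(-1.29657)=-0.35457.
Sum = -1.33818, so H' = 1.338.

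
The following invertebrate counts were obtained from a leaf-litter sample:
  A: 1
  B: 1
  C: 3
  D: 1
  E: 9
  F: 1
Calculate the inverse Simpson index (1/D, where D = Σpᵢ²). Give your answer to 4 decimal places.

2.7234

Total N = 1+1+3+1+9+1 = 16, so the proportions are 0.0625, 0.0625, 0.1875, 0.0625, 0.5625, 0.0625 (working shown to 7 dp, full precision carried).
D = 0.0625² + 0.0625² + 0.1875² + 0.0625² + 0.5625² + 0.0625² = 0.0039062 + 0.0039062 + 0.0351562 + 0.0039062 + 0.3164062 + 0.0039062 = 0.3671875.
So 1/D = 2.723404, i.e. 2.7234 to 4 decimal places.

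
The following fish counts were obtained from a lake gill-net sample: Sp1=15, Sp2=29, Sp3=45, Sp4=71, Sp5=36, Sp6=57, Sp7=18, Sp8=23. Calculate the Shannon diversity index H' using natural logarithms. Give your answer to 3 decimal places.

Total N = 15+29+45+71+36+57+18+23 = 294, so the proportions are 0.05102, 0.09864, 0.15306, 0.2415, 0.12245, 0.19388, 0.06122, 0.07823 (working shown to 5 dp, full precision carried).
Each pᵢ ln pᵢ term: 0.05102×(-2.97553)=-0.15181, 0.09864×(-2.31628)=-0.22848, 0.15306×(-1.87692)=-0.28728, 0.2415×(-1.42090)=-0.34314, 0.12245×(-2.10006)=-0.25715, 0.19388×(-1.64053)=-0.31806, 0.06122×(-2.79321)=-0.17101, 0.07823×(-2.54809)=-0.19934.
Sum = -1.95628, so H' = 1.956.

1.956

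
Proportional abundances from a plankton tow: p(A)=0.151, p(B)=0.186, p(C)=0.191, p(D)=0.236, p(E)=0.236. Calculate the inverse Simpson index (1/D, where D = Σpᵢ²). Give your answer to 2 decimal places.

D = 0.151² + 0.186² + 0.191² + 0.236² + 0.236² = 0.022801 + 0.034596 + 0.036481 + 0.055696 + 0.055696 = 0.205270 (working shown to 6 dp, full precision carried).
So 1/D = 4.8716, i.e. 4.87 to 2 decimal places.

4.87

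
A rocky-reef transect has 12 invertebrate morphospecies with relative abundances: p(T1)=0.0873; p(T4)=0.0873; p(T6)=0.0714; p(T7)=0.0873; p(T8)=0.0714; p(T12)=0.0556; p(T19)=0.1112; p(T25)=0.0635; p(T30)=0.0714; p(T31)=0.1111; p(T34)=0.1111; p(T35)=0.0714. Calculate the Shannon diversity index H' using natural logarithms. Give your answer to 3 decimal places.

2.461

Each pᵢ ln pᵢ term (working shown to 5 dp, full precision carried): 0.0873×(-2.43840)=-0.21287, 0.0873×(-2.43840)=-0.21287, 0.0714×(-2.63946)=-0.18846, 0.0873×(-2.43840)=-0.21287, 0.0714×(-2.63946)=-0.18846, 0.0556×(-2.88957)=-0.16066, 0.1112×(-2.19642)=-0.24424, 0.0635×(-2.75672)=-0.17505, 0.0714×(-2.63946)=-0.18846, 0.1111×(-2.19732)=-0.24412, 0.1111×(-2.19732)=-0.24412, 0.0714×(-2.63946)=-0.18846.
Sum = -2.46065, so H' = 2.461.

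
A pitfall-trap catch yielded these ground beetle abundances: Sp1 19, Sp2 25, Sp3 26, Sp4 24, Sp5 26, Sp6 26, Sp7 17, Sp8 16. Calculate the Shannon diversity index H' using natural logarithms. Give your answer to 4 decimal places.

2.0625

Total N = 19+25+26+24+26+26+17+16 = 179, so the proportions are 0.106145, 0.139665, 0.145251, 0.134078, 0.145251, 0.145251, 0.094972, 0.089385 (working shown to 6 dp, full precision carried).
Each pᵢ ln pᵢ term: 0.106145×(-2.242947)=-0.238078, 0.139665×(-1.968510)=-0.274932, 0.145251×(-1.929289)=-0.280232, 0.134078×(-2.009332)=-0.269408, 0.145251×(-1.929289)=-0.280232, 0.145251×(-1.929289)=-0.280232, 0.094972×(-2.354172)=-0.223581, 0.089385×(-2.414797)=-0.215848.
Sum = -2.062542, so H' = 2.0625.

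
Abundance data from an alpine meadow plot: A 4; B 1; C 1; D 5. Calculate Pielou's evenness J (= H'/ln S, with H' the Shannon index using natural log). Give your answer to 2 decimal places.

Total N = 4+1+1+5 = 11, so the proportions are 0.3636, 0.0909, 0.0909, 0.4545 (working shown to 4 dp, full precision carried).
H' = −Σ pᵢ ln pᵢ = −((-0.3679) + (-0.2180) + (-0.2180) + (-0.3584)) = 1.1622.
With S = 4 species, ln S = 1.3863, so J = 1.1622/1.3863 = 0.8384, i.e. 0.84 to 2 decimal places.

0.84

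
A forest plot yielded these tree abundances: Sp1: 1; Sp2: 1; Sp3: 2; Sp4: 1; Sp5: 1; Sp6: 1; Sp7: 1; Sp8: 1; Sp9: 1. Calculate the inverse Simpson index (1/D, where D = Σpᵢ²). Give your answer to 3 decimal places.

Total N = 1+1+2+1+1+1+1+1+1 = 10, so the proportions are 0.1, 0.1, 0.2, 0.1, 0.1, 0.1, 0.1, 0.1, 0.1 (working shown to 7 dp, full precision carried).
D = 0.1² + 0.1² + 0.2² + 0.1² + 0.1² + 0.1² + 0.1² + 0.1² + 0.1² = 0.0100000 + 0.0100000 + 0.0400000 + 0.0100000 + 0.0100000 + 0.0100000 + 0.0100000 + 0.0100000 + 0.0100000 = 0.1200000.
So 1/D = 8.33333, i.e. 8.333 to 3 decimal places.

8.333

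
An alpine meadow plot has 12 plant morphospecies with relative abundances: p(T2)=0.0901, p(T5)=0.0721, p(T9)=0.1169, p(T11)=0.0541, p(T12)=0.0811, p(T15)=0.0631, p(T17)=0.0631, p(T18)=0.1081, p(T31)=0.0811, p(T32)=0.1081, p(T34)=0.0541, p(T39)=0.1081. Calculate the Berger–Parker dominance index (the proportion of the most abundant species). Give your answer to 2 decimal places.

0.12

The largest proportion is 0.1169, i.e. d = 0.12 to 2 decimal places.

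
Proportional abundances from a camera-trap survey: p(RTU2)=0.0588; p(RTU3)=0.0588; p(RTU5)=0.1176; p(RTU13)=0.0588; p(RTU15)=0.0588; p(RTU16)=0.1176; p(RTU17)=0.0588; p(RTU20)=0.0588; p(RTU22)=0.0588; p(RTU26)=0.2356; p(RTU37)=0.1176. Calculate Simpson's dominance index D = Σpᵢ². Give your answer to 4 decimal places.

D = 0.0588² + 0.0588² + 0.1176² + 0.0588² + 0.0588² + 0.1176² + 0.0588² + 0.0588² + 0.0588² + 0.2356² + 0.1176² = 0.003457 + 0.003457 + 0.013830 + 0.003457 + 0.003457 + 0.013830 + 0.003457 + 0.003457 + 0.003457 + 0.055507 + 0.013830 = 0.121199 (working shown to 6 dp, full precision carried).
To 4 decimal places, D = 0.1212.

0.1212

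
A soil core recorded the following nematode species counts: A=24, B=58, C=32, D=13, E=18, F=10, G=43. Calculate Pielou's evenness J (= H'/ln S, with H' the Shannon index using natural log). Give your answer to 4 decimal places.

Total N = 24+58+32+13+18+10+43 = 198, so the proportions are 0.121212, 0.292929, 0.161616, 0.065657, 0.090909, 0.050505, 0.217172 (working shown to 6 dp, full precision carried).
H' = −Σ pᵢ ln pᵢ = −((-0.255783) + (-0.359666) + (-0.294550) + (-0.178804) + (-0.217990) + (-0.150792) + (-0.331636)) = 1.789221.
With S = 7 species, ln S = 1.945910, so J = 1.789221/1.945910 = 0.919478, i.e. 0.9195 to 4 decimal places.

0.9195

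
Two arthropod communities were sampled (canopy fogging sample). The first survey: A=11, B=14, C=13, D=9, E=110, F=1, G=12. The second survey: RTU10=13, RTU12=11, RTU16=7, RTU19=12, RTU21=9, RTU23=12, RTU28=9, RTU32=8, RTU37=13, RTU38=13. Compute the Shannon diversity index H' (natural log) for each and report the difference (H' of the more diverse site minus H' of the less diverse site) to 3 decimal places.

1.048

The first survey: N=170, proportions 0.0647059, 0.0823529, 0.0764706, 0.0529412, 0.6470588, 0.0058824, 0.0705882, giving H' = 1.2339471 (working shown to 7 dp, full precision carried).
The second survey: N=107, proportions 0.1214953, 0.1028037, 0.0654206, 0.1121495, 0.0841121, 0.1121495, 0.0841121, 0.0747664, 0.1214953, 0.1214953, giving H' = 2.2816646.
Difference = |1.2339471 − 2.2816646| = 1.0477175, i.e. 1.048 to 3 decimal places.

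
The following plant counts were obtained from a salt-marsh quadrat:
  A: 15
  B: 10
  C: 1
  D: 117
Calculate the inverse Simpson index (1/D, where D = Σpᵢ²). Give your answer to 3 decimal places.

Total N = 15+10+1+117 = 143, so the proportions are 0.104895, 0.06993, 0.006993, 0.818182 (working shown to 6 dp, full precision carried).
D = 0.104895² + 0.06993² + 0.006993² + 0.818182² = 0.011003 + 0.004890 + 0.000049 + 0.669421 = 0.685364.
So 1/D = 1.45908, i.e. 1.459 to 3 decimal places.

1.459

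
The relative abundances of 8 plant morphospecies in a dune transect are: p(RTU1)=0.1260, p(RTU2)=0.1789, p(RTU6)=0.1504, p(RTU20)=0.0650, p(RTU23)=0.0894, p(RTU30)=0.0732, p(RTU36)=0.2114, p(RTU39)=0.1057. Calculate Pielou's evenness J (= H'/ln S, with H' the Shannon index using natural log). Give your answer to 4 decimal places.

H' = −Σ pᵢ ln pᵢ = −((-0.261006) + (-0.307874) + (-0.284926) + (-0.177669) + (-0.215868) + (-0.191386) + (-0.328516) + (-0.237524)) = 2.004769 (working shown to 6 dp, full precision carried).
With S = 8 species, ln S = 2.079442, so J = 2.004769/2.079442 = 0.964090, i.e. 0.9641 to 4 decimal places.

0.9641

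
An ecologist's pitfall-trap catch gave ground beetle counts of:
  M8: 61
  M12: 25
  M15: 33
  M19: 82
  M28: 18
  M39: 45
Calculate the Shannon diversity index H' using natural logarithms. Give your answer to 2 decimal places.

Total N = 61+25+33+82+18+45 = 264, so the proportions are 0.2311, 0.0947, 0.125, 0.3106, 0.0682, 0.1705 (working shown to 4 dp, full precision carried).
Each pᵢ ln pᵢ term: 0.2311×(-1.4651)=-0.3385, 0.0947×(-2.3571)=-0.2232, 0.125×(-2.0794)=-0.2599, 0.3106×(-1.1692)=-0.3632, 0.0682×(-2.6856)=-0.1831, 0.1705×(-1.7693)=-0.3016.
Sum = -1.6695, so H' = 1.67.

1.67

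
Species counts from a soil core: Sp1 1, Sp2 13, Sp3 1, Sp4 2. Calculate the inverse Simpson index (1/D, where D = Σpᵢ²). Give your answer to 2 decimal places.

1.65

Total N = 1+13+1+2 = 17, so the proportions are 0.05882, 0.76471, 0.05882, 0.11765 (working shown to 5 dp, full precision carried).
D = 0.05882² + 0.76471² + 0.05882² + 0.11765² = 0.00346 + 0.58478 + 0.00346 + 0.01384 = 0.60554.
So 1/D = 1.6514, i.e. 1.65 to 2 decimal places.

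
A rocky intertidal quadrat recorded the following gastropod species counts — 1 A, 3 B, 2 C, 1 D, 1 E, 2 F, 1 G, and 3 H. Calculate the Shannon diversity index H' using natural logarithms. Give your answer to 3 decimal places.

Total N = 1+3+2+1+1+2+1+3 = 14, so the proportions are 0.07143, 0.21429, 0.14286, 0.07143, 0.07143, 0.14286, 0.07143, 0.21429 (working shown to 5 dp, full precision carried).
Each pᵢ ln pᵢ term: 0.07143×(-2.63906)=-0.18850, 0.21429×(-1.54045)=-0.33010, 0.14286×(-1.94591)=-0.27799, 0.07143×(-2.63906)=-0.18850, 0.07143×(-2.63906)=-0.18850, 0.14286×(-1.94591)=-0.27799, 0.07143×(-2.63906)=-0.18850, 0.21429×(-1.54045)=-0.33010.
Sum = -1.97018, so H' = 1.970.

1.970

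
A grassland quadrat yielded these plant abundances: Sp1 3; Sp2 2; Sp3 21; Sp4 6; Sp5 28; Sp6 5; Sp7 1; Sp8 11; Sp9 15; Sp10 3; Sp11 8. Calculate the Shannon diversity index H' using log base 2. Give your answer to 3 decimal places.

2.938

Total N = 3+2+21+6+28+5+1+11+15+3+8 = 103, so the proportions are 0.02913, 0.01942, 0.20388, 0.05825, 0.27184, 0.04854, 0.00971, 0.1068, 0.14563, 0.02913, 0.07767 (working shown to 5 dp, full precision carried).
Each pᵢ log₂ pᵢ term: 0.02913×(-5.10154)=-0.14859, 0.01942×(-5.68650)=-0.11042, 0.20388×(-2.29418)=-0.46775, 0.05825×(-4.10154)=-0.23892, 0.27184×(-1.87915)=-0.51084, 0.04854×(-4.36457)=-0.21187, 0.00971×(-6.68650)=-0.06492, 0.1068×(-3.22707)=-0.34464, 0.14563×(-2.77961)=-0.40480, 0.02913×(-5.10154)=-0.14859, 0.07767×(-3.68650)=-0.28633.
Sum = -2.93766, so H' = 2.938.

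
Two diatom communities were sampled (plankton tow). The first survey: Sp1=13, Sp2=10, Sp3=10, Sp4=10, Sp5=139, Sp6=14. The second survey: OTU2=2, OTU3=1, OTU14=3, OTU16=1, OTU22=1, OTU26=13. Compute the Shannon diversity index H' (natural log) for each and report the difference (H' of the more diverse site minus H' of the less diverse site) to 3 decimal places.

The first survey: N=196, proportions 0.06633, 0.05102, 0.05102, 0.05102, 0.70918, 0.07143, giving H' = 1.06760 (working shown to 5 dp, full precision carried).
The second survey: N=21, proportions 0.09524, 0.04762, 0.14286, 0.04762, 0.04762, 0.61905, giving H' = 1.23374.
Difference = |1.06760 − 1.23374| = 0.16614, i.e. 0.166 to 3 decimal places.

0.166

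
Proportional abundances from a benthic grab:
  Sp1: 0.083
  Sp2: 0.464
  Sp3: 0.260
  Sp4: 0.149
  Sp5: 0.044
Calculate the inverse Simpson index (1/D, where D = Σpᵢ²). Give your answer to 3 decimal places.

D = 0.083² + 0.464² + 0.26² + 0.149² + 0.044² = 0.0068890 + 0.2152960 + 0.0676000 + 0.0222010 + 0.0019360 = 0.3139220 (working shown to 7 dp, full precision carried).
So 1/D = 3.18550, i.e. 3.186 to 3 decimal places.

3.186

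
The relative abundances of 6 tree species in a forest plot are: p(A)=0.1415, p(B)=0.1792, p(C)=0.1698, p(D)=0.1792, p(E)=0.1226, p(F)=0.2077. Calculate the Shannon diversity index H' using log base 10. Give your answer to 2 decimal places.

0.77

Each pᵢ log₁₀ pᵢ term (working shown to 4 dp, full precision carried): 0.1415×(-0.8492)=-0.1202, 0.1792×(-0.7467)=-0.1338, 0.1698×(-0.7701)=-0.1308, 0.1792×(-0.7467)=-0.1338, 0.1226×(-0.9115)=-0.1118, 0.2077×(-0.6826)=-0.1418.
Sum = -0.7720, so H' = 0.77.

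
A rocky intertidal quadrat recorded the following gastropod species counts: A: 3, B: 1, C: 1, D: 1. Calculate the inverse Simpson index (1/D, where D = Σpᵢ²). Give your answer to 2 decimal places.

Total N = 3+1+1+1 = 6, so the proportions are 0.5, 0.16667, 0.16667, 0.16667 (working shown to 5 dp, full precision carried).
D = 0.5² + 0.16667² + 0.16667² + 0.16667² = 0.25000 + 0.02778 + 0.02778 + 0.02778 = 0.33333.
So 1/D = 3.0000, i.e. 3.00 to 2 decimal places.

3.00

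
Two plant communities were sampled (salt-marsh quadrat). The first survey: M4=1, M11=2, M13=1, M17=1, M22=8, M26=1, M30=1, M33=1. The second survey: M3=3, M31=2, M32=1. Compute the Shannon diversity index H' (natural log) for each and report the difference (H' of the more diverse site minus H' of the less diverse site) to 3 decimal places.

0.635

The first survey: N=16, proportions 0.0625, 0.125, 0.0625, 0.0625, 0.5, 0.0625, 0.0625, 0.0625, giving H' = 1.64622 (working shown to 5 dp, full precision carried).
The second survey: N=6, proportions 0.5, 0.33333, 0.16667, giving H' = 1.01140.
Difference = |1.64622 − 1.01140| = 0.63482, i.e. 0.635 to 3 decimal places.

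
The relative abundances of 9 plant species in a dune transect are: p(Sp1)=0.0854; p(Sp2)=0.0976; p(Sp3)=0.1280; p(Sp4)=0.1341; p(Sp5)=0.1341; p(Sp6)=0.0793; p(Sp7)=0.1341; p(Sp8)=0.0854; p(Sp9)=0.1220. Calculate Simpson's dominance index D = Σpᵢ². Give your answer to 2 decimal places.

D = 0.0854² + 0.0976² + 0.128² + 0.1341² + 0.1341² + 0.0793² + 0.1341² + 0.0854² + 0.122² = 0.0073 + 0.0095 + 0.0164 + 0.0180 + 0.0180 + 0.0063 + 0.0180 + 0.0073 + 0.0149 = 0.1156 (working shown to 4 dp, full precision carried).
To 2 decimal places, D = 0.12.

0.12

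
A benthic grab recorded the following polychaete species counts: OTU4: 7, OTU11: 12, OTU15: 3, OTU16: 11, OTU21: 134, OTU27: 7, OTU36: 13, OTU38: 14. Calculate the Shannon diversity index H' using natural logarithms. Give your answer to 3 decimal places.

Total N = 7+12+3+11+134+7+13+14 = 201, so the proportions are 0.03483, 0.0597, 0.01493, 0.05473, 0.66667, 0.03483, 0.06468, 0.06965 (working shown to 5 dp, full precision carried).
Each pᵢ ln pᵢ term: 0.03483×(-3.35739)=-0.11692, 0.0597×(-2.81840)=-0.16826, 0.01493×(-4.20469)=-0.06276, 0.05473×(-2.90541)=-0.15900, 0.66667×(-0.40547)=-0.27031, 0.03483×(-3.35739)=-0.11692, 0.06468×(-2.73836)=-0.17711, 0.06965×(-2.66425)=-0.18557.
Sum = -1.25686, so H' = 1.257.

1.257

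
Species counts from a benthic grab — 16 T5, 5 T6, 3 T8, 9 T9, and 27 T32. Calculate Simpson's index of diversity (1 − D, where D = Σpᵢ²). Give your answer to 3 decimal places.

Total N = 16+5+3+9+27 = 60, so the proportions are 0.26667, 0.08333, 0.05, 0.15, 0.45 (working shown to 5 dp, full precision carried).
D = 0.26667² + 0.08333² + 0.05² + 0.15² + 0.45² = 0.07111 + 0.00694 + 0.00250 + 0.02250 + 0.20250 = 0.30556.
So 1 − D = 0.69444, i.e. 0.694 to 3 decimal places.

0.694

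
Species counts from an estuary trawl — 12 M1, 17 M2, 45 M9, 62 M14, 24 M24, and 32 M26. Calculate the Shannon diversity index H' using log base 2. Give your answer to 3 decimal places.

Total N = 12+17+45+62+24+32 = 192, so the proportions are 0.0625, 0.08854, 0.23438, 0.32292, 0.125, 0.16667 (working shown to 5 dp, full precision carried).
Each pᵢ log₂ pᵢ term: 0.0625×(-4.00000)=-0.25000, 0.08854×(-3.49750)=-0.30967, 0.23438×(-2.09311)=-0.49057, 0.32292×(-1.63077)=-0.52660, 0.125×(-3.00000)=-0.37500, 0.16667×(-2.58496)=-0.43083.
Sum = -2.38268, so H' = 2.383.

2.383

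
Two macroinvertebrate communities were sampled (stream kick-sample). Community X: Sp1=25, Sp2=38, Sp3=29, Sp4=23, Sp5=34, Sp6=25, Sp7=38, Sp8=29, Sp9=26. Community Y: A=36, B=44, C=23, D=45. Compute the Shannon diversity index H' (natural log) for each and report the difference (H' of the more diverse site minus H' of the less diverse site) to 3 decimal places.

Community X: N=267, proportions 0.093633, 0.142322, 0.108614, 0.086142, 0.127341, 0.093633, 0.142322, 0.108614, 0.097378, giving H' = 2.181156 (working shown to 6 dp, full precision carried).
Community Y: N=148, proportions 0.243243, 0.297297, 0.155405, 0.304054, giving H' = 1.355812.
Difference = |2.181156 − 1.355812| = 0.825344, i.e. 0.825 to 3 decimal places.

0.825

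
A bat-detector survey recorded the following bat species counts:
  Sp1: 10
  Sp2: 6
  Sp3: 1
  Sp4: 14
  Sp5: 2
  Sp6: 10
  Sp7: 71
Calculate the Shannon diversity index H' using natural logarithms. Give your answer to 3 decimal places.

1.247

Total N = 10+6+1+14+2+10+71 = 114, so the proportions are 0.08772, 0.05263, 0.00877, 0.12281, 0.01754, 0.08772, 0.62281 (working shown to 5 dp, full precision carried).
Each pᵢ ln pᵢ term: 0.08772×(-2.43361)=-0.21347, 0.05263×(-2.94444)=-0.15497, 0.00877×(-4.73620)=-0.04155, 0.12281×(-2.09714)=-0.25754, 0.01754×(-4.04305)=-0.07093, 0.08772×(-2.43361)=-0.21347, 0.62281×(-0.47352)=-0.29491.
Sum = -1.24685, so H' = 1.247.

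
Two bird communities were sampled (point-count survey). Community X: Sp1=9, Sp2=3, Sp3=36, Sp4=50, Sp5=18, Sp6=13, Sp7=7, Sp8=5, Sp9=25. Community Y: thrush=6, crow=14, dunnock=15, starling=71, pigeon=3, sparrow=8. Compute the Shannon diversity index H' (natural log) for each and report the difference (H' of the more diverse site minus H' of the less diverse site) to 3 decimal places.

0.638

Community X: N=166, proportions 0.05422, 0.01807, 0.21687, 0.3012, 0.10843, 0.07831, 0.04217, 0.03012, 0.1506, giving H' = 1.88795 (working shown to 5 dp, full precision carried).
Community Y: N=117, proportions 0.05128, 0.11966, 0.12821, 0.60684, 0.02564, 0.06838, giving H' = 1.25021.
Difference = |1.88795 − 1.25021| = 0.63774, i.e. 0.638 to 3 decimal places.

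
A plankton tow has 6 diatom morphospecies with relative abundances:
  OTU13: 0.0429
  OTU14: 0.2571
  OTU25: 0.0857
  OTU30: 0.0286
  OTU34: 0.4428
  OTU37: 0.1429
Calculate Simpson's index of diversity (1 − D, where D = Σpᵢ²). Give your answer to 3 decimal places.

0.707

D = 0.0429² + 0.2571² + 0.0857² + 0.0286² + 0.4428² + 0.1429² = 0.00184 + 0.06610 + 0.00734 + 0.00082 + 0.19607 + 0.02042 = 0.29260 (working shown to 5 dp, full precision carried).
So 1 − D = 0.70740, i.e. 0.707 to 3 decimal places.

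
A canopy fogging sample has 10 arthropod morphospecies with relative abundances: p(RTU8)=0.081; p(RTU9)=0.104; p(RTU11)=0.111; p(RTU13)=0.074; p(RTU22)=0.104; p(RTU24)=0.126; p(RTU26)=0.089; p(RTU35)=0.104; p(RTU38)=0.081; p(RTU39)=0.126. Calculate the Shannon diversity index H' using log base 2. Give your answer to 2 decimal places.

Each pᵢ log₂ pᵢ term (working shown to 4 dp, full precision carried): 0.081×(-3.6259)=-0.2937, 0.104×(-3.2653)=-0.3396, 0.111×(-3.1714)=-0.3520, 0.074×(-3.7563)=-0.2780, 0.104×(-3.2653)=-0.3396, 0.126×(-2.9885)=-0.3766, 0.089×(-3.4901)=-0.3106, 0.104×(-3.2653)=-0.3396, 0.081×(-3.6259)=-0.2937, 0.126×(-2.9885)=-0.3766.
Sum = -3.2999, so H' = 3.30.

3.30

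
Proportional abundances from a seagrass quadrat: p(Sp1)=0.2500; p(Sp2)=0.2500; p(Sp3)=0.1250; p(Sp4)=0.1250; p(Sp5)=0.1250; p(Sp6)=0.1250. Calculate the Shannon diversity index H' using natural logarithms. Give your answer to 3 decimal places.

Each pᵢ ln pᵢ term (working shown to 5 dp, full precision carried): 0.25×(-1.38629)=-0.34657, 0.25×(-1.38629)=-0.34657, 0.125×(-2.07944)=-0.25993, 0.125×(-2.07944)=-0.25993, 0.125×(-2.07944)=-0.25993, 0.125×(-2.07944)=-0.25993.
Sum = -1.73287, so H' = 1.733.

1.733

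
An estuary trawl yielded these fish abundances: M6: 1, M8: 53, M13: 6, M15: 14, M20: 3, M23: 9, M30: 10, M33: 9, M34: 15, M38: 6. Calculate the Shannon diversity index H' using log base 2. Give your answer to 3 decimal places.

2.679

Total N = 1+53+6+14+3+9+10+9+15+6 = 126, so the proportions are 0.00794, 0.42063, 0.04762, 0.11111, 0.02381, 0.07143, 0.07937, 0.07143, 0.11905, 0.04762 (working shown to 5 dp, full precision carried).
Each pᵢ log₂ pᵢ term: 0.00794×(-6.97728)=-0.05538, 0.42063×(-1.24936)=-0.52552, 0.04762×(-4.39232)=-0.20916, 0.11111×(-3.16993)=-0.35221, 0.02381×(-5.39232)=-0.12839, 0.07143×(-3.80735)=-0.27195, 0.07937×(-3.65535)=-0.29011, 0.07143×(-3.80735)=-0.27195, 0.11905×(-3.07039)=-0.36552, 0.04762×(-4.39232)=-0.20916.
Sum = -2.67936, so H' = 2.679.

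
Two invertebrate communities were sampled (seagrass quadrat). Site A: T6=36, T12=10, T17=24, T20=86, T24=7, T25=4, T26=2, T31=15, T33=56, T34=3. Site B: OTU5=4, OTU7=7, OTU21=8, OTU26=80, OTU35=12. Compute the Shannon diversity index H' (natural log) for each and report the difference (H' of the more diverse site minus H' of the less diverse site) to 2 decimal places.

Site A: N=243, proportions 0.1481, 0.0412, 0.0988, 0.3539, 0.0288, 0.0165, 0.0082, 0.0617, 0.2305, 0.0123, giving H' = 1.7841 (working shown to 4 dp, full precision carried).
Site B: N=111, proportions 0.036, 0.0631, 0.0721, 0.7207, 0.1081, giving H' = 0.9601.
Difference = |1.7841 − 0.9601| = 0.8240, i.e. 0.82 to 2 decimal places.

0.82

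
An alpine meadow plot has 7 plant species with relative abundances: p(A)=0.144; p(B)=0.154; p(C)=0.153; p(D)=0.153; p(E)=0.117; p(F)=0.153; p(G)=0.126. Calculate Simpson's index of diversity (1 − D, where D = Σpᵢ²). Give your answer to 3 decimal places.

0.856

D = 0.144² + 0.154² + 0.153² + 0.153² + 0.117² + 0.153² + 0.126² = 0.02074 + 0.02372 + 0.02341 + 0.02341 + 0.01369 + 0.02341 + 0.01588 = 0.14424 (working shown to 5 dp, full precision carried).
So 1 − D = 0.85576, i.e. 0.856 to 3 decimal places.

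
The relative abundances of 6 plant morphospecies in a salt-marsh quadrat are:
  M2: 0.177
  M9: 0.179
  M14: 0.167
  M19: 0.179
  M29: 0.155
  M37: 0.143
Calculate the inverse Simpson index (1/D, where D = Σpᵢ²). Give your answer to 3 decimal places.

5.960

D = 0.177² + 0.179² + 0.167² + 0.179² + 0.155² + 0.143² = 0.0313290 + 0.0320410 + 0.0278890 + 0.0320410 + 0.0240250 + 0.0204490 = 0.1677740 (working shown to 7 dp, full precision carried).
So 1/D = 5.96040, i.e. 5.960 to 3 decimal places.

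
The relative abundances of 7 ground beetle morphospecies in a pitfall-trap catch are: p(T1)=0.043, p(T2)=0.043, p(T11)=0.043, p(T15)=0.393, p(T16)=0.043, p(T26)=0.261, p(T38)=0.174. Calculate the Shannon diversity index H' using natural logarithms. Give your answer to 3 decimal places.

1.563

Each pᵢ ln pᵢ term (working shown to 5 dp, full precision carried): 0.043×(-3.14656)=-0.13530, 0.043×(-3.14656)=-0.13530, 0.043×(-3.14656)=-0.13530, 0.393×(-0.93395)=-0.36704, 0.043×(-3.14656)=-0.13530, 0.261×(-1.34323)=-0.35058, 0.174×(-1.74870)=-0.30427.
Sum = -1.56311, so H' = 1.563.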